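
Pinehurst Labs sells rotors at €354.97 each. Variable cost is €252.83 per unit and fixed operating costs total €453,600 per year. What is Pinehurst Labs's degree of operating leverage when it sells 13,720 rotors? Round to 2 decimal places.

Total contribution margin = 13,720 × €102.14 = €1,401,360.80.
Operating income = contribution − fixed costs = €1,401,360.80 − €453,600 = €947,760.80.
So DOL = total CM / EBIT = €1,401,360.80 / €947,760.80 = 1.4786.

1.48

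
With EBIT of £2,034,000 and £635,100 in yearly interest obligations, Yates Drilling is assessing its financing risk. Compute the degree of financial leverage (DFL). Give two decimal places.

Annual interest charges come to £635,100.00.
Degree of financial leverage = EBIT / (EBIT − interest) = £2,034,000 / £1,398,900.00 = 1.4540.

1.45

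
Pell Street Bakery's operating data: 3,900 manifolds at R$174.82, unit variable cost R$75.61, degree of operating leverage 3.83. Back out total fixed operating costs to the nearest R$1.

R$285,896

At 3,900 units, contribution = 3,900 × R$99.21 = R$386,919.00.
DOL = contribution / EBIT, so EBIT = R$386,919.00 / 3.83 = R$101,023.24.
And FC = contribution − EBIT = R$386,919.00 − R$101,023.24 = R$285,896.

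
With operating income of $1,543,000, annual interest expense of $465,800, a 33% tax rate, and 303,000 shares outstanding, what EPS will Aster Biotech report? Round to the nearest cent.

$2.38

Interest = $465,800.00, so EBT = $1,543,000 − $465,800.00 = $1,077,200.00.
After tax at 33%: net income = $1,077,200.00 × 0.67 = $721,724.00.
EPS = $721,724.00 ÷ 303,000 = $2.38.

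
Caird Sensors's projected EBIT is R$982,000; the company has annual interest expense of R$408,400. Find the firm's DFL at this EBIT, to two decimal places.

Interest = R$408,400.00.
Degree of financial leverage = EBIT / (EBIT − interest) = R$982,000 / R$573,600.00 = 1.7120.

1.71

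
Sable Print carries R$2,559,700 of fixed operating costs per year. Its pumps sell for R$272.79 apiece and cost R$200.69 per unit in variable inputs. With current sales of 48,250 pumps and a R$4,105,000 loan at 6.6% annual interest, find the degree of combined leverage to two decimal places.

5.37

At 48,250 units, contribution = 48,250 × R$72.10 = R$3,478,825.00.
Operating income = contribution − fixed costs = R$3,478,825.00 − R$2,559,700 = R$919,125.00. Interest = R$270,930.00.
DOL = R$3,478,825.00 ÷ R$919,125.00 = 3.7849; DFL = R$919,125.00 ÷ R$648,195.00 = 1.4180.
Combined leverage = 3.7849 × 1.4180 = 5.3670.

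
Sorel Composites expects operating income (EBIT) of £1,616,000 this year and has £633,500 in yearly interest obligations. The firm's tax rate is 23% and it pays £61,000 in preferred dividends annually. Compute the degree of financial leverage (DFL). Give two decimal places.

1.79

Interest = £633,500.00.
Preferred dividends grossed up pre-tax: £61,000 / (1 − 0.23) = £79,220.78.
DFL = EBIT ÷ [EBIT − I − D_p/(1−t)] = £1,616,000 ÷ [£1,616,000 − £633,500.00 − £79,220.78] = £1,616,000 ÷ £903,279.22 = 1.7890.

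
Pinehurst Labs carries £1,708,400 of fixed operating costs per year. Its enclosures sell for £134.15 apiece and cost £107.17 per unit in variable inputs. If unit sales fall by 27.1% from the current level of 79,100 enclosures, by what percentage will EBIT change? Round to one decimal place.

Contribution at this volume is 79,100 × £26.98 = £2,134,118.00.
EBIT = £2,134,118.00 − £1,708,400 = £425,718.00.
DOL = contribution ÷ EBIT = £2,134,118.00 ÷ £425,718.00 = 5.0130.
Operating income changes by 5.0130 × -27.1% = -135.9%.

-135.9%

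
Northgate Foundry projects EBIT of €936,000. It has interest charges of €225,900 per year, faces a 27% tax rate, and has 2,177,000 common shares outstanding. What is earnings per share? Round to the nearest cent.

€0.24

Pre-tax income = €936,000 − €225,900.00 = €710,100.00.
After tax at 27%: net income = €710,100.00 × 0.73 = €518,373.00.
Per share: €518,373.00 / 2,177,000 shares = €0.24.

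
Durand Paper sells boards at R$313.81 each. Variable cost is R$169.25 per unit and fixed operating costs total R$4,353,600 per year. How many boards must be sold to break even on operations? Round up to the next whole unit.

30,117 boards

Each unit contributes R$313.81 − R$169.25 = R$144.56.
Break-even Q = R$4,353,600 / R$144.56 = 30,116.21 → 30,117 boards.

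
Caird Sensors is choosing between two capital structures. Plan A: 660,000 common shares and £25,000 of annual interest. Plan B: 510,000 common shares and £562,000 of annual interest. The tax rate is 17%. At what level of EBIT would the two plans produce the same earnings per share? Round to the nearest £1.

Set EPS_A = EPS_B: (EBIT − £25,000)(1 − 0.17) ÷ 660,000 = (EBIT − £562,000)(1 − 0.17) ÷ 510,000.
The (1 − t) factor cancels: (EBIT − 25,000) × 510,000 = (EBIT − 562,000) × 660,000.
Solving, EBIT = (562,000·660,000 − 25,000·510,000) / (660,000 − 510,000) = 358,170,000,000 / 150,000 = 2,387,800.00.

£2,387,800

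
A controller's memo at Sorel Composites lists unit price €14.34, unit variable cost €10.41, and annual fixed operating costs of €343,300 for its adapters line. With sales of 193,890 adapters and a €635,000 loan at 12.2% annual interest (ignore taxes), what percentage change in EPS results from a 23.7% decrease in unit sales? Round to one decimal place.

At 193,890 units, contribution = 193,890 × €3.93 = €761,987.70.
EBIT = €761,987.70 − €343,300 = €418,687.70.
After interest of €77,470.00, pre-tax earnings = €341,217.70.
DCL = total CM / (EBIT − I) = €761,987.70 / €341,217.70 = 2.2331.
EPS therefore changes by 2.2331 × (-23.7%) = -52.9%.

-52.9%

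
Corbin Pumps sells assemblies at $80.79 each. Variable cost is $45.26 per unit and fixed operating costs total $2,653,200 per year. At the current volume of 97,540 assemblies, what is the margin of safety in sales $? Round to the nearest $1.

Unit CM = price − variable cost = $80.79 − $45.26 = $35.53. Break-even units = $2,653,200 ÷ $35.53 = 74,674.92; break-even revenue = 74,674.92 × $80.79 = $6,032,987.00.
Current sales = 97,540 × $80.79 = $7,880,256.60.
Margin of safety = $7,880,256.60 − $6,032,987.00 = $1,847,270.

$1,847,270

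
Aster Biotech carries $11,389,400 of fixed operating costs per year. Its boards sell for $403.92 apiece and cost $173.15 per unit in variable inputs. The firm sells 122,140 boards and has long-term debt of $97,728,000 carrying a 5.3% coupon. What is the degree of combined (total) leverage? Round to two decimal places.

2.43

Contribution at this volume is 122,140 × $230.77 = $28,186,247.80.
Subtracting fixed costs: EBIT = $28,186,247.80 − $11,389,400 = $16,796,847.80. Interest = $5,179,584.00.
DOL = $28,186,247.80 ÷ $16,796,847.80 = 1.6781; DFL = $16,796,847.80 ÷ $11,617,263.80 = 1.4459.
Combined leverage = 1.6781 × 1.4459 = 2.4264.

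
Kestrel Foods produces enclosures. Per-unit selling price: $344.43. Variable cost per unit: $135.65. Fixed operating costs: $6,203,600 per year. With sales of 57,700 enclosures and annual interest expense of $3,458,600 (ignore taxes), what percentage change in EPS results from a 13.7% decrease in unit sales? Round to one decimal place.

Total contribution margin = 57,700 × $208.78 = $12,046,606.00.
Subtracting fixed costs: EBIT = $12,046,606.00 − $6,203,600 = $5,843,006.00.
Interest = $3,458,600.00, so EBIT − I = $2,384,406.00.
DCL = total CM / (EBIT − I) = $12,046,606.00 / $2,384,406.00 = 5.0522.
EPS therefore changes by 5.0522 × (-13.7%) = -69.2%.

-69.2%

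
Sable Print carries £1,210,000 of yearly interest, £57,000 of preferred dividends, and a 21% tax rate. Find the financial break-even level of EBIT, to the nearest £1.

£1,282,152

Grossing the preferred dividend up to pre-tax terms: £57,000 / (1 − 0.21) = £72,151.90.
EPS = 0 when EBIT covers interest plus the pre-tax preferred burden: £1,210,000 + £72,151.90 = £1,282,151.90.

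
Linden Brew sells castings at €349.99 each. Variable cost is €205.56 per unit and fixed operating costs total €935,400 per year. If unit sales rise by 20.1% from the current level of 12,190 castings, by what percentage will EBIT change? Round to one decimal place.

Contribution at this volume is 12,190 × €144.43 = €1,760,601.70.
EBIT = €1,760,601.70 − €935,400 = €825,201.70.
DOL = contribution ÷ EBIT = €1,760,601.70 ÷ €825,201.70 = 2.1335.
Operating income changes by 2.1335 × +20.1% = +42.9%.

+42.9%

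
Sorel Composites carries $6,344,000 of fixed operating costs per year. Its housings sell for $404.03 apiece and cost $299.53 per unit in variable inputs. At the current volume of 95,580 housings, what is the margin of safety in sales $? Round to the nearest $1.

Unit CM = price − variable cost = $404.03 − $299.53 = $104.50. Break-even units = $6,344,000 ÷ $104.50 = 60,708.13; break-even revenue = 60,708.13 × $404.03 = $24,527,907.37.
Current sales = 95,580 × $404.03 = $38,617,187.40.
Margin of safety = $38,617,187.40 − $24,527,907.37 = $14,089,280.

$14,089,280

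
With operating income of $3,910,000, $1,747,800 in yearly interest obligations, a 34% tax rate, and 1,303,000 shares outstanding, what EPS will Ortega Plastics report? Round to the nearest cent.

$1.10

Interest = $1,747,800.00, so EBT = $3,910,000 − $1,747,800.00 = $2,162,200.00.
Net income = $2,162,200.00 × (1 − 0.34) = $1,427,052.00.
EPS = $1,427,052.00 ÷ 1,303,000 = $1.10.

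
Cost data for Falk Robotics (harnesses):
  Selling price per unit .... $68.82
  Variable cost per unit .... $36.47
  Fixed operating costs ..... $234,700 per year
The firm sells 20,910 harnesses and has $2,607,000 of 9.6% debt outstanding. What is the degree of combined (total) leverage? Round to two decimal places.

At 20,910 units, contribution = 20,910 × $32.35 = $676,438.50.
Subtracting fixed costs: EBIT = $676,438.50 − $234,700 = $441,738.50. Interest = $250,272.00.
DOL = $676,438.50 ÷ $441,738.50 = 1.5313; DFL = $441,738.50 ÷ $191,466.50 = 2.3071.
Combined leverage = 1.5313 × 2.3071 = 3.5329.

3.53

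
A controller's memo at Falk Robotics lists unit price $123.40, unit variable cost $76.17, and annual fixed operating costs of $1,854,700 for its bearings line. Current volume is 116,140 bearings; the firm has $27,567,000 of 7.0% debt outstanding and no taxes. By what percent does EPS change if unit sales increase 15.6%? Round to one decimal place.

Total contribution margin = 116,140 × $47.23 = $5,485,292.20.
Operating income = contribution − fixed costs = $5,485,292.20 − $1,854,700 = $3,630,592.20.
After interest of $1,929,690.00, pre-tax earnings = $1,700,902.20.
Degree of combined leverage = contribution ÷ (EBIT − I) = $5,485,292.20 ÷ $1,700,902.20 = 3.2249.
EPS therefore changes by 3.2249 × (+15.6%) = +50.3%.

+50.3%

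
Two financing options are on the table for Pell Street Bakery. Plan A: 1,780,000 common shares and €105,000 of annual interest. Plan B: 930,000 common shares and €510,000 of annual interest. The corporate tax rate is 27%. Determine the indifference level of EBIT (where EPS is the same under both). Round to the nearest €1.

€953,118

At indifference, (EBIT − 105,000)(1 − t)/1,780,000 = (EBIT − 510,000)(1 − t)/930,000.
The (1 − t) factor cancels: (EBIT − 105,000) × 930,000 = (EBIT − 510,000) × 1,780,000.
Solving, EBIT = (510,000·1,780,000 − 105,000·930,000) / (1,780,000 − 930,000) = 810,150,000,000 / 850,000 = 953,117.65.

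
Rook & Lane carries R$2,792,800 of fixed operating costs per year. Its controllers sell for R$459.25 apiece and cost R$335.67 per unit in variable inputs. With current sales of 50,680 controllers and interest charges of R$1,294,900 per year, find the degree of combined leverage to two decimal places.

Contribution at this volume is 50,680 × R$123.58 = R$6,263,034.40.
Operating income = contribution − fixed costs = R$6,263,034.40 − R$2,792,800 = R$3,470,234.40. Interest = R$1,294,900.00.
DOL = R$6,263,034.40 ÷ R$3,470,234.40 = 1.8048; DFL = R$3,470,234.40 ÷ R$2,175,334.40 = 1.5953.
DCL = DOL × DFL = 1.8048 × 1.5953 = 2.8792.

2.88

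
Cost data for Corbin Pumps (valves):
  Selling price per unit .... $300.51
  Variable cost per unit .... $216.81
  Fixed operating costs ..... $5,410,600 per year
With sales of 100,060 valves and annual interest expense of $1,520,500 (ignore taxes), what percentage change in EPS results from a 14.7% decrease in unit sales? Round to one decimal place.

-85.3%

Total contribution margin = 100,060 × $83.70 = $8,375,022.00.
Subtracting fixed costs: EBIT = $8,375,022.00 − $5,410,600 = $2,964,422.00.
Interest = $1,520,500.00, so EBIT − I = $1,443,922.00.
DCL = total CM / (EBIT − I) = $8,375,022.00 / $1,443,922.00 = 5.8002.
%ΔEPS = DCL × %ΔSales = 5.8002 × -14.7% = -85.3%.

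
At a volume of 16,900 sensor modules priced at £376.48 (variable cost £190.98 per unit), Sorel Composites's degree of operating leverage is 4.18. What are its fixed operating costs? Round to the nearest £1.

At 16,900 units, contribution = 16,900 × £185.50 = £3,134,950.00.
DOL = contribution / EBIT, so EBIT = £3,134,950.00 / 4.18 = £749,988.04.
And FC = contribution − EBIT = £3,134,950.00 − £749,988.04 = £2,384,962.

£2,384,962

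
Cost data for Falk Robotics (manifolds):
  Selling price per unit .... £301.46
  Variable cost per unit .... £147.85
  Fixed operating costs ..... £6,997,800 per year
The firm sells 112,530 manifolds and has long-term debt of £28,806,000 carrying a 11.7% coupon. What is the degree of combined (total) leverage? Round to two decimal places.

2.50

At 112,530 units, contribution = 112,530 × £153.61 = £17,285,733.30.
Operating income = contribution − fixed costs = £17,285,733.30 − £6,997,800 = £10,287,933.30. Interest = £3,370,302.00.
DOL = £17,285,733.30 ÷ £10,287,933.30 = 1.6802; DFL = £10,287,933.30 ÷ £6,917,631.30 = 1.4872.
DCL = DOL × DFL = 1.6802 × 1.4872 = 2.4988.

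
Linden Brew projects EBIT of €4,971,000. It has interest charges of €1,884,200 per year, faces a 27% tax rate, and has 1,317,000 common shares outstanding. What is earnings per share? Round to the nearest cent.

Pre-tax income = €4,971,000 − €1,884,200.00 = €3,086,800.00.
After tax at 27%: net income = €3,086,800.00 × 0.73 = €2,253,364.00.
EPS = €2,253,364.00 ÷ 1,317,000 = €1.71.

€1.71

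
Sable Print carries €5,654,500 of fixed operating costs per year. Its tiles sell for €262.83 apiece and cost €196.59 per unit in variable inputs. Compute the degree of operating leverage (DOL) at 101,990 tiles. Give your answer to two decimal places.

At 101,990 units, contribution = 101,990 × €66.24 = €6,755,817.60.
Subtracting fixed costs: EBIT = €6,755,817.60 − €5,654,500 = €1,101,317.60.
So DOL = total CM / EBIT = €6,755,817.60 / €1,101,317.60 = 6.1343.

6.13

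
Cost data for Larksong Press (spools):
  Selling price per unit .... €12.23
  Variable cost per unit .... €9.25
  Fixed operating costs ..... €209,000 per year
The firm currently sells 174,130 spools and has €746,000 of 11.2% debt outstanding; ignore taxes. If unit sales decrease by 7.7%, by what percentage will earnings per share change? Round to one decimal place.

Contribution at this volume is 174,130 × €2.98 = €518,907.40.
EBIT = €518,907.40 − €209,000 = €309,907.40.
Interest = €83,552.00, so EBIT − I = €226,355.40.
DCL = total CM / (EBIT − I) = €518,907.40 / €226,355.40 = 2.2924.
EPS therefore changes by 2.2924 × (-7.7%) = -17.7%.

-17.7%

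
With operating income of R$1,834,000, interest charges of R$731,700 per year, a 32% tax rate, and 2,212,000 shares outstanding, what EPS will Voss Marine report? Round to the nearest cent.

Interest = R$731,700.00, so EBT = R$1,834,000 − R$731,700.00 = R$1,102,300.00.
After tax at 32%: net income = R$1,102,300.00 × 0.68 = R$749,564.00.
EPS = R$749,564.00 ÷ 2,212,000 = R$0.34.

R$0.34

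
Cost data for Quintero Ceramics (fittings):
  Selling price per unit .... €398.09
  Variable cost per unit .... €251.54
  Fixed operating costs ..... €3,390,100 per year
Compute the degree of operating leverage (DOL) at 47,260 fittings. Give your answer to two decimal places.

1.96

At 47,260 units, contribution = 47,260 × €146.55 = €6,925,953.00.
Subtracting fixed costs: EBIT = €6,925,953.00 − €3,390,100 = €3,535,853.00.
So DOL = total CM / EBIT = €6,925,953.00 / €3,535,853.00 = 1.9588.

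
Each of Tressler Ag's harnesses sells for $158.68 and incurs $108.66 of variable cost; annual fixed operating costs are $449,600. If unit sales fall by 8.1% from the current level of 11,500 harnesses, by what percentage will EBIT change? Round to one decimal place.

Contribution at this volume is 11,500 × $50.02 = $575,230.00.
EBIT = $575,230.00 − $449,600 = $125,630.00.
So DOL = total CM / EBIT = $575,230.00 / $125,630.00 = 4.5788.
%ΔEBIT = DOL × %ΔSales = 4.5788 × -8.1% = -37.1%.

-37.1%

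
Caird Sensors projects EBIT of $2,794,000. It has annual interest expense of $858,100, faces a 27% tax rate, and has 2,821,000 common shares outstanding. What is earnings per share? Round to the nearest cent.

Pre-tax income = $2,794,000 − $858,100.00 = $1,935,900.00.
After tax at 27%: net income = $1,935,900.00 × 0.73 = $1,413,207.00.
EPS = $1,413,207.00 ÷ 2,821,000 = $0.50.

$0.50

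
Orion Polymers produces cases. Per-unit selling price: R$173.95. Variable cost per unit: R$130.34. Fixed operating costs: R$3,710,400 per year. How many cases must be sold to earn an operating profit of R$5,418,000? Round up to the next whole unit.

209,319 cases

Unit CM = price − variable cost = R$173.95 − R$130.34 = R$43.61.
Need Q such that Q × R$43.61 − R$3,710,400 = R$5,418,000, i.e. Q = R$9,128,400 / R$43.61 = 209,318.96 → 209,319.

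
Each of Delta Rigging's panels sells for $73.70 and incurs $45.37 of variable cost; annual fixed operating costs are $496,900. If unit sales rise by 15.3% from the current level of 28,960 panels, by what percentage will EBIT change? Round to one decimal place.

Total contribution margin = 28,960 × $28.33 = $820,436.80.
Subtracting fixed costs: EBIT = $820,436.80 − $496,900 = $323,536.80.
Degree of operating leverage = $820,436.80 / $323,536.80 = 2.5358.
So EBIT moves 2.5358 × (+15.3%) = +38.8%.

+38.8%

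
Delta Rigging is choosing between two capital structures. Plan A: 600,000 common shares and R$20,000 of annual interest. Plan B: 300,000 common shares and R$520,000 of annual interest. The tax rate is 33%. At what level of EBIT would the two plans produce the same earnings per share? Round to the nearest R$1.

Set EPS_A = EPS_B: (EBIT − R$20,000)(1 − 0.33) ÷ 600,000 = (EBIT − R$520,000)(1 − 0.33) ÷ 300,000.
Cancelling (1 − t) and cross-multiplying: 300,000·(EBIT − 20,000) = 600,000·(EBIT − 520,000).
Solving, EBIT = (520,000·600,000 − 20,000·300,000) / (600,000 − 300,000) = 306,000,000,000 / 300,000 = 1,020,000.00.

R$1,020,000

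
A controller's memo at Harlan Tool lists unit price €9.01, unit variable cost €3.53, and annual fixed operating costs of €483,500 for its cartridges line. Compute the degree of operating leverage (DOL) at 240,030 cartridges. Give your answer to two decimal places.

At 240,030 units, contribution = 240,030 × €5.48 = €1,315,364.40.
Operating income = contribution − fixed costs = €1,315,364.40 − €483,500 = €831,864.40.
DOL = contribution ÷ EBIT = €1,315,364.40 ÷ €831,864.40 = 1.5812.

1.58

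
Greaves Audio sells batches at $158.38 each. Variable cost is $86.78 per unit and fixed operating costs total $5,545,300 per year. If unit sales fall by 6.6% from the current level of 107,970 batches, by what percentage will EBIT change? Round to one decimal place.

-23.3%

Total contribution margin = 107,970 × $71.60 = $7,730,652.00.
EBIT = $7,730,652.00 − $5,545,300 = $2,185,352.00.
So DOL = total CM / EBIT = $7,730,652.00 / $2,185,352.00 = 3.5375.
So EBIT moves 3.5375 × (-6.6%) = -23.3%.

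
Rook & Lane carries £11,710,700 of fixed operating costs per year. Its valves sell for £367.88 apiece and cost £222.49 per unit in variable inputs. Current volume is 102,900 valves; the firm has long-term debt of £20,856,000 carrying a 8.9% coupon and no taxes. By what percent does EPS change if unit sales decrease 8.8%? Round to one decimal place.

Contribution at this volume is 102,900 × £145.39 = £14,960,631.00.
EBIT = £14,960,631.00 − £11,710,700 = £3,249,931.00.
After interest of £1,856,184.00, pre-tax earnings = £1,393,747.00.
DCL = total CM / (EBIT − I) = £14,960,631.00 / £1,393,747.00 = 10.7341.
EPS therefore changes by 10.7341 × (-8.8%) = -94.5%.

-94.5%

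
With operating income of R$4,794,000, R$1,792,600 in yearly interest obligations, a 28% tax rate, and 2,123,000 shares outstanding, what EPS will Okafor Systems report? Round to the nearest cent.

R$1.02

Pre-tax income = R$4,794,000 − R$1,792,600.00 = R$3,001,400.00.
After tax at 28%: net income = R$3,001,400.00 × 0.72 = R$2,161,008.00.
EPS = R$2,161,008.00 ÷ 2,123,000 = R$1.02.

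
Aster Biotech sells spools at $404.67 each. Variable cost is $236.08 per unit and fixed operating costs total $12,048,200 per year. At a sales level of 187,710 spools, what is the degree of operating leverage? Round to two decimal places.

Contribution at this volume is 187,710 × $168.59 = $31,646,028.90.
Subtracting fixed costs: EBIT = $31,646,028.90 − $12,048,200 = $19,597,828.90.
DOL = contribution ÷ EBIT = $31,646,028.90 ÷ $19,597,828.90 = 1.6148.

1.61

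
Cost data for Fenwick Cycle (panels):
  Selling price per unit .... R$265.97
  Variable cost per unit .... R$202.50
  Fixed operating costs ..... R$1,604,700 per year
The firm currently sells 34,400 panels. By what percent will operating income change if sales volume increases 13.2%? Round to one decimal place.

Contribution at this volume is 34,400 × R$63.47 = R$2,183,368.00.
Operating income = contribution − fixed costs = R$2,183,368.00 − R$1,604,700 = R$578,668.00.
So DOL = total CM / EBIT = R$2,183,368.00 / R$578,668.00 = 3.7731.
So EBIT moves 3.7731 × (+13.2%) = +49.8%.

+49.8%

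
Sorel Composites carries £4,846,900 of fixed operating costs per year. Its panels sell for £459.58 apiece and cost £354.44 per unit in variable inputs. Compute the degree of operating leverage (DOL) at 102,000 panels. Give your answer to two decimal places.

1.82

Contribution at this volume is 102,000 × £105.14 = £10,724,280.00.
Operating income = contribution − fixed costs = £10,724,280.00 − £4,846,900 = £5,877,380.00.
Degree of operating leverage = £10,724,280.00 / £5,877,380.00 = 1.8247.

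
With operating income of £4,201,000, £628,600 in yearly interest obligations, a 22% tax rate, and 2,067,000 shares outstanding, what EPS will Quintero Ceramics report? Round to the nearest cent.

Pre-tax income = £4,201,000 − £628,600.00 = £3,572,400.00.
After tax at 22%: net income = £3,572,400.00 × 0.78 = £2,786,472.00.
Per share: £2,786,472.00 / 2,067,000 shares = £1.35.

£1.35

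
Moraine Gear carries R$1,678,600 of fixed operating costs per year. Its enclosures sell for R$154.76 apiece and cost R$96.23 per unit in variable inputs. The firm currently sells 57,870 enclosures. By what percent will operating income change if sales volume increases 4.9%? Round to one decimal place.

Contribution at this volume is 57,870 × R$58.53 = R$3,387,131.10.
EBIT = R$3,387,131.10 − R$1,678,600 = R$1,708,531.10.
So DOL = total CM / EBIT = R$3,387,131.10 / R$1,708,531.10 = 1.9825.
%ΔEBIT = DOL × %ΔSales = 1.9825 × +4.9% = +9.7%.

+9.7%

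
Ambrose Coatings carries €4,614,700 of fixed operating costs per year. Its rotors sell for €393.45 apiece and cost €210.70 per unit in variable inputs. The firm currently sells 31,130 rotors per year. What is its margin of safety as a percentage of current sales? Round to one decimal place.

Unit CM = price − variable cost = €393.45 − €210.70 = €182.75. Break-even units = €4,614,700 ÷ €182.75 = 25,251.44; break-even revenue = 25,251.44 × €393.45 = €9,935,177.65.
Actual sales revenue = 31,130 × €393.45 = €12,248,098.50.
Margin of safety = (€12,248,098.50 − €9,935,177.65) ÷ €12,248,098.50 = 18.9%.

18.9%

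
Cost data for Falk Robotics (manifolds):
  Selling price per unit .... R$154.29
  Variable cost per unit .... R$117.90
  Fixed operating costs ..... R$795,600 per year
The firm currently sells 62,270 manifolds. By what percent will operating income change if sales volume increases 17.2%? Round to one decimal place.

Total contribution margin = 62,270 × R$36.39 = R$2,266,005.30.
EBIT = R$2,266,005.30 − R$795,600 = R$1,470,405.30.
Degree of operating leverage = R$2,266,005.30 / R$1,470,405.30 = 1.5411.
Operating income changes by 1.5411 × +17.2% = +26.5%.

+26.5%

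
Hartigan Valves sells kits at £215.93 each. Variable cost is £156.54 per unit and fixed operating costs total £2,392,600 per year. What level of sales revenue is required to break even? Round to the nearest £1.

£8,699,009

Contribution margin per unit = £215.93 − £156.54 = £59.39, a CM ratio of £59.39 ÷ £215.93 = 0.2750.
Break-even sales = FC ÷ CM ratio = £2,392,600 × £215.93 / £59.39 = £8,699,009.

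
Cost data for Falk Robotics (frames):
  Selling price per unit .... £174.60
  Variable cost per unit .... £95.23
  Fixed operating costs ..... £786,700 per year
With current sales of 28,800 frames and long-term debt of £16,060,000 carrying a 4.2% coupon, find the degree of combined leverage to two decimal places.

2.77

At 28,800 units, contribution = 28,800 × £79.37 = £2,285,856.00.
Subtracting fixed costs: EBIT = £2,285,856.00 − £786,700 = £1,499,156.00. Interest = £674,520.00.
DOL = £2,285,856.00 ÷ £1,499,156.00 = 1.5248; DFL = £1,499,156.00 ÷ £824,636.00 = 1.8180.
Combined leverage = 1.5248 × 1.8180 = 2.7721.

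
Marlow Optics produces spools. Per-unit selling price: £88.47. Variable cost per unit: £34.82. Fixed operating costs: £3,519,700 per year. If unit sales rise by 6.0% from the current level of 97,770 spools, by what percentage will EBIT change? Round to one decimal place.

+18.2%

Total contribution margin = 97,770 × £53.65 = £5,245,360.50.
EBIT = £5,245,360.50 − £3,519,700 = £1,725,660.50.
Degree of operating leverage = £5,245,360.50 / £1,725,660.50 = 3.0396.
So EBIT moves 3.0396 × (+6.0%) = +18.2%.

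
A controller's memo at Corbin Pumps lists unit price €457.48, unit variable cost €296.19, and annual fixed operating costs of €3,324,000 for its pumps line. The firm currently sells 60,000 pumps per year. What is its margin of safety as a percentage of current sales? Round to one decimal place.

Unit CM = price − variable cost = €457.48 − €296.19 = €161.29. Break-even units = €3,324,000 ÷ €161.29 = 20,608.84; break-even revenue = 20,608.84 × €457.48 = €9,428,132.68.
Actual sales revenue = 60,000 × €457.48 = €27,448,800.00.
Margin of safety = (€27,448,800.00 − €9,428,132.68) ÷ €27,448,800.00 = 65.7%.

65.7%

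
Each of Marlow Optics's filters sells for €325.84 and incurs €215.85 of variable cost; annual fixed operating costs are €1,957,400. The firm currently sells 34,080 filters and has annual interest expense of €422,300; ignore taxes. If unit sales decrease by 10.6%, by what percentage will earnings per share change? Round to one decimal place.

Total contribution margin = 34,080 × €109.99 = €3,748,459.20.
EBIT = €3,748,459.20 − €1,957,400 = €1,791,059.20.
Interest = €422,300.00, so EBIT − I = €1,368,759.20.
Degree of combined leverage = contribution ÷ (EBIT − I) = €3,748,459.20 ÷ €1,368,759.20 = 2.7386.
EPS therefore changes by 2.7386 × (-10.6%) = -29.0%.

-29.0%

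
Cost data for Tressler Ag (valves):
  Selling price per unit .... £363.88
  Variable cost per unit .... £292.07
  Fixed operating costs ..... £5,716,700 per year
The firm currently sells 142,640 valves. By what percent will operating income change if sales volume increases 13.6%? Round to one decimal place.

Contribution at this volume is 142,640 × £71.81 = £10,242,978.40.
Operating income = contribution − fixed costs = £10,242,978.40 − £5,716,700 = £4,526,278.40.
Degree of operating leverage = £10,242,978.40 / £4,526,278.40 = 2.2630.
So EBIT moves 2.2630 × (+13.6%) = +30.8%.

+30.8%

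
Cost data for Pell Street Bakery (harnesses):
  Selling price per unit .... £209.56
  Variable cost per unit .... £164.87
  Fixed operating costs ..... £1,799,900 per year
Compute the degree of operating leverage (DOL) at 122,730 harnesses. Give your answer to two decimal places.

1.49

At 122,730 units, contribution = 122,730 × £44.69 = £5,484,803.70.
Subtracting fixed costs: EBIT = £5,484,803.70 − £1,799,900 = £3,684,903.70.
DOL = contribution ÷ EBIT = £5,484,803.70 ÷ £3,684,903.70 = 1.4885.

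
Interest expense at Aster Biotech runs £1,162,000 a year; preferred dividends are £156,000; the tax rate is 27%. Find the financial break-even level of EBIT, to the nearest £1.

Grossing the preferred dividend up to pre-tax terms: £156,000 / (1 − 0.27) = £213,698.63.
EPS = 0 when EBIT covers interest plus the pre-tax preferred burden: £1,162,000 + £213,698.63 = £1,375,698.63.

£1,375,699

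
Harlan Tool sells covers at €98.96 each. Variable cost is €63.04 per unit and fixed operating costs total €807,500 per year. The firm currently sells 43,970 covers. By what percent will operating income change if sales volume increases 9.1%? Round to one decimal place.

Total contribution margin = 43,970 × €35.92 = €1,579,402.40.
Subtracting fixed costs: EBIT = €1,579,402.40 − €807,500 = €771,902.40.
DOL = contribution ÷ EBIT = €1,579,402.40 ÷ €771,902.40 = 2.0461.
Operating income changes by 2.0461 × +9.1% = +18.6%.

+18.6%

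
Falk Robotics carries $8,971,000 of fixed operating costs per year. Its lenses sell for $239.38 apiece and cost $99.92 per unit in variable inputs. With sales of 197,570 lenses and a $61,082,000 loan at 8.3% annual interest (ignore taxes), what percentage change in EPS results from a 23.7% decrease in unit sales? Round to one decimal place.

Total contribution margin = 197,570 × $139.46 = $27,553,112.20.
Operating income = contribution − fixed costs = $27,553,112.20 − $8,971,000 = $18,582,112.20.
After interest of $5,069,806.00, pre-tax earnings = $13,512,306.20.
DCL = total CM / (EBIT − I) = $27,553,112.20 / $13,512,306.20 = 2.0391.
EPS therefore changes by 2.0391 × (-23.7%) = -48.3%.

-48.3%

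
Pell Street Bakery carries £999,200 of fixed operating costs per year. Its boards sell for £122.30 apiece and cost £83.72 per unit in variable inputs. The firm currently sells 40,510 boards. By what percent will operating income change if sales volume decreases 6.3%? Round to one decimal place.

-17.5%

Total contribution margin = 40,510 × £38.58 = £1,562,875.80.
Operating income = contribution − fixed costs = £1,562,875.80 − £999,200 = £563,675.80.
Degree of operating leverage = £1,562,875.80 / £563,675.80 = 2.7727.
%ΔEBIT = DOL × %ΔSales = 2.7727 × -6.3% = -17.5%.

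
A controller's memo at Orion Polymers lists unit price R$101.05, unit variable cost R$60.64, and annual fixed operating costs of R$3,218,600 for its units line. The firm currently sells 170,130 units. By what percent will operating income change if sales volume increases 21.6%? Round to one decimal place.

+40.6%

Total contribution margin = 170,130 × R$40.41 = R$6,874,953.30.
Subtracting fixed costs: EBIT = R$6,874,953.30 − R$3,218,600 = R$3,656,353.30.
Degree of operating leverage = R$6,874,953.30 / R$3,656,353.30 = 1.8803.
%ΔEBIT = DOL × %ΔSales = 1.8803 × +21.6% = +40.6%.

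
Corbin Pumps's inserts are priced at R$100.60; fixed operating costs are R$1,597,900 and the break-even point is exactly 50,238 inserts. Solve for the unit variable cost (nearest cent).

At break-even, FC = Q × (P − VC), so P − VC = R$1,597,900 ÷ 50,238 = R$31.8066.
Variable cost per unit = R$100.60 − R$31.8066 = R$68.79.

R$68.79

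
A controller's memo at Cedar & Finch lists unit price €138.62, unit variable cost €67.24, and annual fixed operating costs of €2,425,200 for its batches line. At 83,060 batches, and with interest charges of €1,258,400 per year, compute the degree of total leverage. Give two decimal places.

Contribution at this volume is 83,060 × €71.38 = €5,928,822.80.
Subtracting fixed costs: EBIT = €5,928,822.80 − €2,425,200 = €3,503,622.80. Interest = €1,258,400.00, so EBIT − I = €2,245,222.80.
DCL = contribution ÷ (EBIT − I) = €5,928,822.80 ÷ €2,245,222.80 = 2.6406.

2.64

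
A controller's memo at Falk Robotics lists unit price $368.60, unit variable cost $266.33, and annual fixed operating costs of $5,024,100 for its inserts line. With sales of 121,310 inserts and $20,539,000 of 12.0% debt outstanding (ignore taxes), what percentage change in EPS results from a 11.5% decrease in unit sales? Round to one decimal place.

Total contribution margin = 121,310 × $102.27 = $12,406,373.70.
Subtracting fixed costs: EBIT = $12,406,373.70 − $5,024,100 = $7,382,273.70.
Interest = $2,464,680.00, so EBIT − I = $4,917,593.70.
DCL = total CM / (EBIT − I) = $12,406,373.70 / $4,917,593.70 = 2.5229.
%ΔEPS = DCL × %ΔSales = 2.5229 × -11.5% = -29.0%.

-29.0%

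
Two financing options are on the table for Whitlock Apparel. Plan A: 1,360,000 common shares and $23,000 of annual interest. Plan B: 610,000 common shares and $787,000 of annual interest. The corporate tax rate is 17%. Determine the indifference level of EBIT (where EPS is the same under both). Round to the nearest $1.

$1,408,387

At indifference, (EBIT − 23,000)(1 − t)/1,360,000 = (EBIT − 787,000)(1 − t)/610,000.
Cancelling (1 − t) and cross-multiplying: 610,000·(EBIT − 23,000) = 1,360,000·(EBIT − 787,000).
EBIT × (1,360,000 − 610,000) = 787,000 × 1,360,000 − 23,000 × 610,000 = 1,056,290,000,000, so EBIT = 1,056,290,000,000 ÷ 750,000 = 1,408,386.67.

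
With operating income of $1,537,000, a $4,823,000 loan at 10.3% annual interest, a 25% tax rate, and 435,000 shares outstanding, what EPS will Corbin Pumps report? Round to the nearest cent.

Pre-tax income = $1,537,000 − $496,769.00 = $1,040,231.00.
Net income = $1,040,231.00 × (1 − 0.25) = $780,173.25.
Per share: $780,173.25 / 435,000 shares = $1.79.

$1.79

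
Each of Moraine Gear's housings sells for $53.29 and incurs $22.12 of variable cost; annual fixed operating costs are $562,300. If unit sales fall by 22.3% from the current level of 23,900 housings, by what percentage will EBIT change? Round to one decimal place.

-90.9%

At 23,900 units, contribution = 23,900 × $31.17 = $744,963.00.
Subtracting fixed costs: EBIT = $744,963.00 − $562,300 = $182,663.00.
DOL = contribution ÷ EBIT = $744,963.00 ÷ $182,663.00 = 4.0783.
%ΔEBIT = DOL × %ΔSales = 4.0783 × -22.3% = -90.9%.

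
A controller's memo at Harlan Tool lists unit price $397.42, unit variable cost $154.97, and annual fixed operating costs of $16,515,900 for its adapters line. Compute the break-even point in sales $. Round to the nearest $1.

$27,072,588

CM per unit = $397.42 − $154.97 = $242.45; CM ratio = $242.45 / $397.42 = 0.6101.
Break-even revenue = fixed costs × price ÷ CM = $16,515,900 × $397.42 ÷ $242.45 = $27,072,588.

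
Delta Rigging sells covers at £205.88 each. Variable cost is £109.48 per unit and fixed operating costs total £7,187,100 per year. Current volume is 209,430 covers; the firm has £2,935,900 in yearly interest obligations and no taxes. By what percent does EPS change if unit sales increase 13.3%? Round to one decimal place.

+26.7%

Contribution at this volume is 209,430 × £96.40 = £20,189,052.00.
Subtracting fixed costs: EBIT = £20,189,052.00 − £7,187,100 = £13,001,952.00.
Interest = £2,935,900.00, so EBIT − I = £10,066,052.00.
DCL = total CM / (EBIT − I) = £20,189,052.00 / £10,066,052.00 = 2.0057.
EPS therefore changes by 2.0057 × (+13.3%) = +26.7%.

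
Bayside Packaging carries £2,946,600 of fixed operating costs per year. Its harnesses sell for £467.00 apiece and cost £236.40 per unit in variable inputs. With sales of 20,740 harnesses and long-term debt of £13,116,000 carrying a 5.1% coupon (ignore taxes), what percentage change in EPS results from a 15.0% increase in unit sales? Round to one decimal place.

Total contribution margin = 20,740 × £230.60 = £4,782,644.00.
EBIT = £4,782,644.00 − £2,946,600 = £1,836,044.00.
After interest of £668,916.00, pre-tax earnings = £1,167,128.00.
Degree of combined leverage = contribution ÷ (EBIT − I) = £4,782,644.00 ÷ £1,167,128.00 = 4.0978.
EPS therefore changes by 4.0978 × (+15.0%) = +61.5%.

+61.5%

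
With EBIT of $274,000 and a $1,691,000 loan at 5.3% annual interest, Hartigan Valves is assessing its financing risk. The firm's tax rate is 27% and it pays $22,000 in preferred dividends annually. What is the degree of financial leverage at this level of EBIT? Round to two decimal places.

Annual interest charges come to $89,623.00.
Preferred dividends grossed up pre-tax: $22,000 / (1 − 0.27) = $30,136.99.
DFL = EBIT ÷ [EBIT − I − D_p/(1−t)] = $274,000 ÷ [$274,000 − $89,623.00 − $30,136.99] = $274,000 ÷ $154,240.01 = 1.7765.

1.78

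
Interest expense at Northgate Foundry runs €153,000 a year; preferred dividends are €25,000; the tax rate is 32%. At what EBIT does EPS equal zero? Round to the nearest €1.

Grossing the preferred dividend up to pre-tax terms: €25,000 / (1 − 0.32) = €36,764.71.
Financial break-even EBIT = interest + D_p ÷ (1 − t) = €153,000 + €36,764.71 = €189,764.71.

€189,765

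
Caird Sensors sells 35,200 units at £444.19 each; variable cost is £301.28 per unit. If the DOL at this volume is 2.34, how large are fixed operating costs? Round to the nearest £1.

Total contribution margin = 35,200 × £142.91 = £5,030,432.00.
DOL = contribution / EBIT, so EBIT = £5,030,432.00 / 2.34 = £2,149,757.26.
And FC = contribution − EBIT = £5,030,432.00 − £2,149,757.26 = £2,880,675.

£2,880,675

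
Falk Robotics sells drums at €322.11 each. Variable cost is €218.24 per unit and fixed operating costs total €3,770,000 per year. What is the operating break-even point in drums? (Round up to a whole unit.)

Unit CM = price − variable cost = €322.11 − €218.24 = €103.87.
Units to break even: €3,770,000 ÷ €103.87 = 36,295.37, rounded up to 36,296.

36,296 drums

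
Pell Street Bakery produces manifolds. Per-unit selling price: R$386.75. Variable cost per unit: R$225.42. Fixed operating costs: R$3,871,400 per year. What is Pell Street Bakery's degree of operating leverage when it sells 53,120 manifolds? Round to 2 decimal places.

Total contribution margin = 53,120 × R$161.33 = R$8,569,849.60.
EBIT = R$8,569,849.60 − R$3,871,400 = R$4,698,449.60.
Degree of operating leverage = R$8,569,849.60 / R$4,698,449.60 = 1.8240.

1.82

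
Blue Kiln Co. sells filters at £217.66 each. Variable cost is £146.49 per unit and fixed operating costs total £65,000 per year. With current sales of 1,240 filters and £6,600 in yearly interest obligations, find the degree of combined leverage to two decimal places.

At 1,240 units, contribution = 1,240 × £71.17 = £88,250.80.
Operating income = contribution − fixed costs = £88,250.80 − £65,000 = £23,250.80. Interest = £6,600.00.
DOL = £88,250.80 ÷ £23,250.80 = 3.7956; DFL = £23,250.80 ÷ £16,650.80 = 1.3964.
DCL = DOL × DFL = 3.7956 × 1.3964 = 5.3002.

5.30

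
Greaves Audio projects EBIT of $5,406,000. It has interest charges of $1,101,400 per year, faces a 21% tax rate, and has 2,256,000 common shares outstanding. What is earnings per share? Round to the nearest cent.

$1.51

Interest = $1,101,400.00, so EBT = $5,406,000 − $1,101,400.00 = $4,304,600.00.
After tax at 21%: net income = $4,304,600.00 × 0.79 = $3,400,634.00.
Per share: $3,400,634.00 / 2,256,000 shares = $1.51.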